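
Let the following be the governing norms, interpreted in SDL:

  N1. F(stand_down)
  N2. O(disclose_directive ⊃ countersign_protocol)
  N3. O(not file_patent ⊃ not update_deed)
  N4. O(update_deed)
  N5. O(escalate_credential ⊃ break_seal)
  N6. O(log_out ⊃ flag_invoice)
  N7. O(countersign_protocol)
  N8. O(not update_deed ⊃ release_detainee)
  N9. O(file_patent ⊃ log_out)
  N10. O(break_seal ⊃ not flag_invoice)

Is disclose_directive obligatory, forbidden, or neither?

Neither

Premise 2 is O(disclose_directive ⊃ countersign_protocol); even if O(countersign_protocol) held, inferring O(disclose_directive) would be affirming the consequent — invalid.
No premise or chain of K-axiom applications forces O(disclose_directive), and none forces O(not disclose_directive). So disclose_directive is neither obligatory nor forbidden under these norms.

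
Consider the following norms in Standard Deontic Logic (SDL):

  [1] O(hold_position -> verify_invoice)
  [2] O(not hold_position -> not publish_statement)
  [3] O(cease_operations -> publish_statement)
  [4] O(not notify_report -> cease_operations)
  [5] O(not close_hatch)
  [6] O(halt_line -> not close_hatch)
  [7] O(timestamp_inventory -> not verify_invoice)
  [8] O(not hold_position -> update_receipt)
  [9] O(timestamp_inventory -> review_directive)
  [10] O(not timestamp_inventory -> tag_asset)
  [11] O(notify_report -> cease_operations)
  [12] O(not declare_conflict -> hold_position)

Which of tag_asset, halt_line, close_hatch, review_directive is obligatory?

Premises 4 and 11 cover both cases: O(not notify_report -> cease_operations) and O(notify_report -> cease_operations). Since not notify_report ∨ notify_report is a tautology, O(cease_operations) follows.
From O(cease_operations) and premise 3, O(cease_operations -> publish_statement), we obtain O(publish_statement).
Premise 2 is O(not hold_position -> not publish_statement); contrapositively O(publish_statement -> hold_position). Since O(publish_statement) holds, K gives O(hold_position).
With premise 1, O(hold_position -> verify_invoice), the K-axiom yields O(verify_invoice).
The contrapositive of premise 7 (O(timestamp_inventory -> not verify_invoice)) is O(verify_invoice -> not timestamp_inventory), and O(verify_invoice) is already established, so O(not timestamp_inventory).
From O(not timestamp_inventory) and premise 10, O(not timestamp_inventory -> tag_asset), we obtain O(tag_asset).
So O(tag_asset) holds — tag_asset is obligatory. None of the other listed options is made obligatory by any chain of premises.

tag_asset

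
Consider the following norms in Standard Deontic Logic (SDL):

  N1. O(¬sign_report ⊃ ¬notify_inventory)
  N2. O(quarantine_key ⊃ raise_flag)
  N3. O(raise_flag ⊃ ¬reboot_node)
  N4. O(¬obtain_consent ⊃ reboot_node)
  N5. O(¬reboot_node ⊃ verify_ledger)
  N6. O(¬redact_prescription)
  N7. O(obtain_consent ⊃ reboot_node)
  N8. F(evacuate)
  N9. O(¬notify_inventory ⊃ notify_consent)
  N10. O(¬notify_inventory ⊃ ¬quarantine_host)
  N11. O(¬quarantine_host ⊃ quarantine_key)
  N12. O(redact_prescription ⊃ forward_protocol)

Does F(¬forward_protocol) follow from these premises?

No

Premise 12 is O(redact_prescription ⊃ forward_protocol), but O(redact_prescription) is not derivable from the premises, so it does not yield O(forward_protocol).
No other premise forces O(forward_protocol). An ideal world satisfying every premise can still have ¬forward_protocol true, so F(¬forward_protocol) is not derivable.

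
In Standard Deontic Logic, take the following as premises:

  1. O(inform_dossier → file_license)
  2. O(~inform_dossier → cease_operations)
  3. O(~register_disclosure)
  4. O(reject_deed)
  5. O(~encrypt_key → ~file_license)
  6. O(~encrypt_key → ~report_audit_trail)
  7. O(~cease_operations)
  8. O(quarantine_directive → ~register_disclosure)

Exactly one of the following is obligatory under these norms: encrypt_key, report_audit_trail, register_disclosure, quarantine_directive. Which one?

Premise 7 gives O(~cease_operations).
Premise 2, O(~inform_dossier → cease_operations), contraposes to O(~cease_operations → inform_dossier); with O(~cease_operations) we get O(inform_dossier).
With premise 1, O(inform_dossier → file_license), the K-axiom yields O(file_license).
Premise 5 is O(~encrypt_key → ~file_license); contrapositively O(file_license → encrypt_key). Since O(file_license) holds, K gives O(encrypt_key).
So O(encrypt_key) holds — encrypt_key is obligatory. None of the other listed options is made obligatory by any chain of premises.

encrypt_key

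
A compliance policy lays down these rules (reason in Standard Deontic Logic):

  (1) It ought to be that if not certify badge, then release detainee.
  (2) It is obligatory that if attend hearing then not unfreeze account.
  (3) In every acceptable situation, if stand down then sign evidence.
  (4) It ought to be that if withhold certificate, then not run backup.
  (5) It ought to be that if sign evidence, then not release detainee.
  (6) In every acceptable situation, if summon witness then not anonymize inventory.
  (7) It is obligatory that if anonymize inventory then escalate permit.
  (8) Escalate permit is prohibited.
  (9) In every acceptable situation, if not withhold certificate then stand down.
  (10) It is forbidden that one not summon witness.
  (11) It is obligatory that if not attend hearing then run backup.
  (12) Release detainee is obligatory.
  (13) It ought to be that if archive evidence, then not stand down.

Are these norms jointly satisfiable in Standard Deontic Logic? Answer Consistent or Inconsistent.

Consistent

Premise 7 is O(anonymize_inventory → escalate_permit), but O(anonymize_inventory) is not derivable from the premises, so it does not yield O(escalate_permit).
So O(escalate_permit) is not derivable, and the apparent clash with O(¬escalate_permit) does not arise.
A world satisfying every obligation exists (e.g. anonymize_inventory=false, archive_evidence=false, attend_hearing=true, certify_badge=false, escalate_permit=false, release_detainee=true, run_backup=false, sign_evidence=false, stand_down=false, summon_witness=true, unfreeze_account=false, withhold_certificate=true); no atom is both obligatory and forbidden, so the set is consistent.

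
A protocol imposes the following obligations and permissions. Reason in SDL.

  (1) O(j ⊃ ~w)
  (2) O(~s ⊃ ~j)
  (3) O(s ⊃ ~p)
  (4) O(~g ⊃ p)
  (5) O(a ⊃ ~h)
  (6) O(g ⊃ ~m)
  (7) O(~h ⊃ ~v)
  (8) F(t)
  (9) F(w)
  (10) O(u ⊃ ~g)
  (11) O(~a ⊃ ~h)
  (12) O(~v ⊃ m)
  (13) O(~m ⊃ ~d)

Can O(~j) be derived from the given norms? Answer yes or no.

By case analysis on a: premise 5 gives O(a ⊃ ~h) and premise 11 gives O(~a ⊃ ~h), so O(~h) either way.
From O(~h) and premise 7, O(~h ⊃ ~v), we obtain O(~v).
Premise 12 is O(~v ⊃ m); since O(~v), deontic closure gives O(m).
Premise 6, O(g ⊃ ~m), contraposes to O(m ⊃ ~g); with O(m) we get O(~g).
Applying K to premise 4 (O(~g ⊃ p)) and O(~g) yields O(p).
The contrapositive of premise 3 (O(s ⊃ ~p)) is O(p ⊃ ~s), and O(p) is already established, so O(~s).
From O(~s) and premise 2, O(~s ⊃ ~j), we obtain O(~j).
Premises 1, 8, 9, 10, 13 do not contribute to this derivation.
So O(~j) follows.

Yes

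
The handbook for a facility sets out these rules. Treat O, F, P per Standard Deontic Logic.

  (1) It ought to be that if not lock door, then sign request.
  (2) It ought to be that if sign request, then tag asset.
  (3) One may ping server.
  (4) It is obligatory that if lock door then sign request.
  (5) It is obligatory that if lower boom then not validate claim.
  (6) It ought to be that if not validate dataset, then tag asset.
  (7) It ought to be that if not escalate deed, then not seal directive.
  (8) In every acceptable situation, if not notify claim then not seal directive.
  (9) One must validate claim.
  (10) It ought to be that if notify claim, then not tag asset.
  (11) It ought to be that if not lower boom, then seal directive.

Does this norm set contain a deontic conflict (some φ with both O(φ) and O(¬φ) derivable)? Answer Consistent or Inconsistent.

Premises 4 and 1 are O(lock_door → sign_request) and O(¬lock_door → sign_request); every ideal world satisfies lock_door or ¬lock_door, so in either case sign_request holds — hence O(sign_request).
From O(sign_request) and premise 2, O(sign_request → tag_asset), we obtain O(tag_asset).
The contrapositive of premise 10 (O(notify_claim → ¬tag_asset)) is O(tag_asset → ¬notify_claim), and O(tag_asset) is already established, so O(¬notify_claim).
Applying K to premise 8 (O(¬notify_claim → ¬seal_directive)) and O(¬notify_claim) yields O(¬seal_directive).
Premise 11 is O(¬lower_boom → seal_directive); contrapositively O(¬seal_directive → lower_boom). Since O(¬seal_directive) holds, K gives O(lower_boom).
Premise 5 is O(lower_boom → ¬validate_claim); since O(lower_boom), deontic closure gives O(¬validate_claim).
But premise 9 directly asserts O(validate_claim).
We now have both O(¬validate_claim) and O(validate_claim) — validate_claim is simultaneously obligatory and forbidden, violating the D-axiom.

Inconsistent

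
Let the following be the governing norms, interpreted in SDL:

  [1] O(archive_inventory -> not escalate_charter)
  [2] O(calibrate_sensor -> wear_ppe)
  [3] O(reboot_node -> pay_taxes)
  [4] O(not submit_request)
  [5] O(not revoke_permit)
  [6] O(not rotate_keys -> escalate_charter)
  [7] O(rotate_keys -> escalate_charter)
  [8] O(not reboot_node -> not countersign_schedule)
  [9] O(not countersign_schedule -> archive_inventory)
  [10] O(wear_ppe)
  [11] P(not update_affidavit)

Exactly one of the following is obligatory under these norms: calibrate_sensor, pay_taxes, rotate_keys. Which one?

Premises 7 and 6 cover both cases: O(rotate_keys -> escalate_charter) and O(not rotate_keys -> escalate_charter). Since rotate_keys ∨ not rotate_keys is a tautology, O(escalate_charter) follows.
Premise 1, O(archive_inventory -> not escalate_charter), contraposes to O(escalate_charter -> not archive_inventory); with O(escalate_charter) we get O(not archive_inventory).
The contrapositive of premise 9 (O(not countersign_schedule -> archive_inventory)) is O(not archive_inventory -> countersign_schedule), and O(not archive_inventory) is already established, so O(countersign_schedule).
The contrapositive of premise 8 (O(not reboot_node -> not countersign_schedule)) is O(countersign_schedule -> reboot_node), and O(countersign_schedule) is already established, so O(reboot_node).
Premise 3 is O(reboot_node -> pay_taxes); since O(reboot_node), deontic closure gives O(pay_taxes).
So O(pay_taxes) holds — pay_taxes is obligatory. None of the other listed options is made obligatory by any chain of premises.

pay_taxes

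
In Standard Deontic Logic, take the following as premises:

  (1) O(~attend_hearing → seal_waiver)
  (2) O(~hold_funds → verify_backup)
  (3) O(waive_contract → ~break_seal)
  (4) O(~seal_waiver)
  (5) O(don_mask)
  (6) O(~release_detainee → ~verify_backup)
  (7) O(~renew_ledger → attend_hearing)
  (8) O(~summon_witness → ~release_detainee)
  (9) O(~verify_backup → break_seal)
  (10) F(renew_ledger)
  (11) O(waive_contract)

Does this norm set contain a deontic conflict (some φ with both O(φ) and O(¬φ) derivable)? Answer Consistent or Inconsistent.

Premise 1 is O(~attend_hearing → seal_waiver), but O(~attend_hearing) is not derivable from the premises, so it does not yield O(seal_waiver).
So O(seal_waiver) is not derivable, and the apparent clash with O(~seal_waiver) does not arise.
A world satisfying every obligation exists (e.g. attend_hearing=true, break_seal=false, don_mask=true, hold_funds=false, release_detainee=true, renew_ledger=false, seal_waiver=false, summon_witness=true, verify_backup=true, waive_contract=true); no atom is both obligatory and forbidden, so the set is consistent.

Consistent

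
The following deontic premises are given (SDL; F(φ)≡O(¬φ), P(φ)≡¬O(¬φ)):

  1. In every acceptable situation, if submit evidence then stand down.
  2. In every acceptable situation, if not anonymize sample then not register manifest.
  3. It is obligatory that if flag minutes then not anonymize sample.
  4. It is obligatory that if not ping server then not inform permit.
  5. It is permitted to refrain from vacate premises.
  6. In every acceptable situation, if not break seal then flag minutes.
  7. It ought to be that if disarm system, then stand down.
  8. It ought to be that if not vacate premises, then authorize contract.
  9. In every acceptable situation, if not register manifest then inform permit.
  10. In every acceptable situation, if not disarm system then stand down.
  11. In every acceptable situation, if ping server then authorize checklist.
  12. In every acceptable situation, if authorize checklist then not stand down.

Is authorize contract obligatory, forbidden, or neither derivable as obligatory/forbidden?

Neither

Premise 8 is O(¬vacate_premises → authorize_contract), but O(¬vacate_premises) is not derivable from the premises (the permission P(¬vacate_premises) asserts only ¬O(vacate_premises), not O(¬vacate_premises)), so it does not yield O(authorize_contract).
No premise or chain of K-axiom applications forces O(authorize_contract), and none forces O(¬authorize_contract). So authorize_contract is neither obligatory nor forbidden under these norms.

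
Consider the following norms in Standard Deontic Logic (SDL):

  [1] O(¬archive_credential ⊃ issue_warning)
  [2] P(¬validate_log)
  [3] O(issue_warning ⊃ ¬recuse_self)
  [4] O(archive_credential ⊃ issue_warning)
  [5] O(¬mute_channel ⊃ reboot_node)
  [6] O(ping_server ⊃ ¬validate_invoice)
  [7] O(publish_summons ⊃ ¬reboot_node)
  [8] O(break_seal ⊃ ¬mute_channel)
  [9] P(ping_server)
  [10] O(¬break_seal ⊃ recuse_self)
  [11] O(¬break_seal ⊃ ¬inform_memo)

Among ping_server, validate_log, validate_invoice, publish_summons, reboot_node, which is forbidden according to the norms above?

Premises 1 and 4 cover both cases: O(¬archive_credential ⊃ issue_warning) and O(archive_credential ⊃ issue_warning). Since ¬archive_credential ∨ archive_credential is a tautology, O(issue_warning) follows.
With premise 3, O(issue_warning ⊃ ¬recuse_self), the K-axiom yields O(¬recuse_self).
The contrapositive of premise 10 (O(¬break_seal ⊃ recuse_self)) is O(¬recuse_self ⊃ break_seal), and O(¬recuse_self) is already established, so O(break_seal).
Premise 8 is O(break_seal ⊃ ¬mute_channel); since O(break_seal), deontic closure gives O(¬mute_channel).
From O(¬mute_channel) and premise 5, O(¬mute_channel ⊃ reboot_node), we obtain O(reboot_node).
The contrapositive of premise 7 (O(publish_summons ⊃ ¬reboot_node)) is O(reboot_node ⊃ ¬publish_summons), and O(reboot_node) is already established, so O(¬publish_summons).
So O(¬publish_summons) holds, i.e. publish_summons is forbidden. None of the other listed options is forbidden under the premises.

publish_summons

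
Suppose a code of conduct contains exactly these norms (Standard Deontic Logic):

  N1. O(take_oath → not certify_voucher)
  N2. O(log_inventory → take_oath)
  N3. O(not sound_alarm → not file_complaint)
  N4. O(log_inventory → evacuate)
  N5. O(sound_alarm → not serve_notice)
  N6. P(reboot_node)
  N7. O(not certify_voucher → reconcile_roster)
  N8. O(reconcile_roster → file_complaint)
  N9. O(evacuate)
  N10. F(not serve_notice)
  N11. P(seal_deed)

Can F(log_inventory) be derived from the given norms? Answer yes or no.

Yes

Premise 10, F(not serve_notice), is equivalent to O(serve_notice).
Premise 5, O(sound_alarm → not serve_notice), contraposes to O(serve_notice → not sound_alarm); with O(serve_notice) we get O(not sound_alarm).
Applying K to premise 3 (O(not sound_alarm → not file_complaint)) and O(not sound_alarm) yields O(not file_complaint).
Premise 8 is O(reconcile_roster → file_complaint); contrapositively O(not file_complaint → not reconcile_roster). Since O(not file_complaint) holds, K gives O(not reconcile_roster).
The contrapositive of premise 7 (O(not certify_voucher → reconcile_roster)) is O(not reconcile_roster → certify_voucher), and O(not reconcile_roster) is already established, so O(certify_voucher).
Premise 1, O(take_oath → not certify_voucher), contraposes to O(certify_voucher → not take_oath); with O(certify_voucher) we get O(not take_oath).
The contrapositive of premise 2 (O(log_inventory → take_oath)) is O(not take_oath → not log_inventory), and O(not take_oath) is already established, so O(not log_inventory).
Premises 4, 6, 9, 11 do not contribute to this derivation.
So O(not log_inventory) holds, i.e. F(log_inventory). The claim follows.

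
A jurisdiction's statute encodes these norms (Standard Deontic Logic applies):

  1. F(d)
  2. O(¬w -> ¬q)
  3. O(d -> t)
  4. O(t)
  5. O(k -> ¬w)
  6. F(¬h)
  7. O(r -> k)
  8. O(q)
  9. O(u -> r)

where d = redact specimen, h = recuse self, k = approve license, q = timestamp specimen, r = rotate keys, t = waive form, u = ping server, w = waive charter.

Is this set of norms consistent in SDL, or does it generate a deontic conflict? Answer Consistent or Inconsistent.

Consistent

Premise 3 is O(d -> t); even if O(t) held, inferring O(d) would be affirming the consequent — invalid.
So O(d) is not derivable, and the apparent clash with O(¬d) does not arise.
A world satisfying every obligation exists (e.g. d=false, h=true, k=false, q=true, r=false, t=true, u=false, w=true); no atom is both obligatory and forbidden, so the set is consistent.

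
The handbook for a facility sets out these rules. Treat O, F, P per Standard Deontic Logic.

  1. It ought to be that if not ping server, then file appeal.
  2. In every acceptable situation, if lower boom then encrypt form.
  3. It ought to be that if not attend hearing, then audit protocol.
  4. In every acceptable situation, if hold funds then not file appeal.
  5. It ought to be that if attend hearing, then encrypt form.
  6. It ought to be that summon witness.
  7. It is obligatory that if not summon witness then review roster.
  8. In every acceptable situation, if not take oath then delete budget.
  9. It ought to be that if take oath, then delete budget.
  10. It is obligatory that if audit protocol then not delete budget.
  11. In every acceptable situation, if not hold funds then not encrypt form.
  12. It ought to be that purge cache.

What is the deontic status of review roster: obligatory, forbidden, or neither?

Premise 7 is O(¬summon_witness → review_roster), but O(¬summon_witness) is not derivable from the premises, so it does not yield O(review_roster).
No premise or chain of K-axiom applications forces O(review_roster), and none forces O(¬review_roster). So review_roster is neither obligatory nor forbidden under these norms.

Neither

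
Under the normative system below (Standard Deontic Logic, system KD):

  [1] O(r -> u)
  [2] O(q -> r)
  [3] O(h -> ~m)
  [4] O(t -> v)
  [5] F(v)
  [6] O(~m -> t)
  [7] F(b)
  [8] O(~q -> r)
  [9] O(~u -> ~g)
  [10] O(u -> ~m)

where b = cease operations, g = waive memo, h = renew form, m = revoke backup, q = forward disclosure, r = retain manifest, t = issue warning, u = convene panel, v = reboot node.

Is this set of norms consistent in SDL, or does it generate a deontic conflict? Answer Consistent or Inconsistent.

Inconsistent

Premises 2 and 8 are O(q -> r) and O(~q -> r); every ideal world satisfies q or ~q, so in either case r holds — hence O(r).
Premise 1 is O(r -> u); since O(r), deontic closure gives O(u).
Premise 10 is O(u -> ~m); since O(u), deontic closure gives O(~m).
With premise 6, O(~m -> t), the K-axiom yields O(t).
Applying K to premise 4 (O(t -> v)) and O(t) yields O(v).
Yet premise 5 is F(v), i.e. O(~v).
We now have both O(v) and O(~v) — v is simultaneously obligatory and forbidden, violating the D-axiom.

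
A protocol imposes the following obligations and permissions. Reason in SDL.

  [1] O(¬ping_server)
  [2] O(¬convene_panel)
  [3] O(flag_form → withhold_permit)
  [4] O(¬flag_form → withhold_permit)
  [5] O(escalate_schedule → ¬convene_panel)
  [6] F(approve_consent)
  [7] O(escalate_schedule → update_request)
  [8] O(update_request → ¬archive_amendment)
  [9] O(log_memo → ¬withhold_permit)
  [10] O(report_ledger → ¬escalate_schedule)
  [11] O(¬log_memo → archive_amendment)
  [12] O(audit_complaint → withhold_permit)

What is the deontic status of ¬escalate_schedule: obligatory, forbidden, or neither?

Obligatory

Premises 4 and 3 cover both cases: O(¬flag_form → withhold_permit) and O(flag_form → withhold_permit). Since ¬flag_form ∨ flag_form is a tautology, O(withhold_permit) follows.
Premise 9, O(log_memo → ¬withhold_permit), contraposes to O(withhold_permit → ¬log_memo); with O(withhold_permit) we get O(¬log_memo).
With premise 11, O(¬log_memo → archive_amendment), the K-axiom yields O(archive_amendment).
Premise 8, O(update_request → ¬archive_amendment), contraposes to O(archive_amendment → ¬update_request); with O(archive_amendment) we get O(¬update_request).
Premise 7, O(escalate_schedule → update_request), contraposes to O(¬update_request → ¬escalate_schedule); with O(¬update_request) we get O(¬escalate_schedule).
Premises 1, 2, 5, 6, 10, 12 do not contribute to this derivation.
Hence ¬escalate_schedule is obligatory.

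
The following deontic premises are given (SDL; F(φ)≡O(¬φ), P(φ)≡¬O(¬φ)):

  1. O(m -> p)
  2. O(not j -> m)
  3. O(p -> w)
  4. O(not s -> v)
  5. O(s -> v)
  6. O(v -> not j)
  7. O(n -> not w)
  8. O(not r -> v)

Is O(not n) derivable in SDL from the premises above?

Yes

By case analysis on s: premise 5 gives O(s -> v) and premise 4 gives O(not s -> v), so O(v) either way.
With premise 6, O(v -> not j), the K-axiom yields O(not j).
With premise 2, O(not j -> m), the K-axiom yields O(m).
From O(m) and premise 1, O(m -> p), we obtain O(p).
From O(p) and premise 3, O(p -> w), we obtain O(w).
Premise 7, O(n -> not w), contraposes to O(w -> not n); with O(w) we get O(not n).
Premise 8 does not contribute to this derivation.
So O(not n) follows.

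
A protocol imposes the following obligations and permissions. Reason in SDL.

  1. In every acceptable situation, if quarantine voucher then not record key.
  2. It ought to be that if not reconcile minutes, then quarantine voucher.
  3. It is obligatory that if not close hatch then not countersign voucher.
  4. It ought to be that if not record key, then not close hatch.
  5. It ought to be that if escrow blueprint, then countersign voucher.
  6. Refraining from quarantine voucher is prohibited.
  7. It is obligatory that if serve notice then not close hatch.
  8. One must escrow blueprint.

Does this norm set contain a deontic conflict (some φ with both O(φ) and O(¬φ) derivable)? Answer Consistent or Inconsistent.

Inconsistent

Premise 6 is F(¬quarantine_voucher), i.e. O(quarantine_voucher).
Applying K to premise 1 (O(quarantine_voucher → ¬record_key)) and O(quarantine_voucher) yields O(¬record_key).
Applying K to premise 4 (O(¬record_key → ¬close_hatch)) and O(¬record_key) yields O(¬close_hatch).
From O(¬close_hatch) and premise 3, O(¬close_hatch → ¬countersign_voucher), we obtain O(¬countersign_voucher).
Premise 5 is O(escrow_blueprint → countersign_voucher); contrapositively O(¬countersign_voucher → ¬escrow_blueprint). Since O(¬countersign_voucher) holds, K gives O(¬escrow_blueprint).
Yet premise 8 states O(escrow_blueprint).
We now have both O(¬escrow_blueprint) and O(escrow_blueprint) — escrow_blueprint is simultaneously obligatory and forbidden, violating the D-axiom.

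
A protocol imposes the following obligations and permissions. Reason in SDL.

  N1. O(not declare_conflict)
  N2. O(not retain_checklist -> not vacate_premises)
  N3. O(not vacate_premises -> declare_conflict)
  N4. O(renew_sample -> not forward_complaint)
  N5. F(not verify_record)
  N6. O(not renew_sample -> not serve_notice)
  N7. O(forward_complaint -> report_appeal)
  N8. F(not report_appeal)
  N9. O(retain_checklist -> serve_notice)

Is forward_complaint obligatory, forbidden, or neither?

From premise 1 we have O(not declare_conflict).
The contrapositive of premise 3 (O(not vacate_premises -> declare_conflict)) is O(not declare_conflict -> vacate_premises), and O(not declare_conflict) is already established, so O(vacate_premises).
Premise 2, O(not retain_checklist -> not vacate_premises), contraposes to O(vacate_premises -> retain_checklist); with O(vacate_premises) we get O(retain_checklist).
From O(retain_checklist) and premise 9, O(retain_checklist -> serve_notice), we obtain O(serve_notice).
Premise 6 is O(not renew_sample -> not serve_notice); contrapositively O(serve_notice -> renew_sample). Since O(serve_notice) holds, K gives O(renew_sample).
From O(renew_sample) and premise 4, O(renew_sample -> not forward_complaint), we obtain O(not forward_complaint).
Premises 5, 7, 8 do not contribute to this derivation.
Thus O(not forward_complaint), which is F(forward_complaint): forward_complaint is forbidden.

Forbidden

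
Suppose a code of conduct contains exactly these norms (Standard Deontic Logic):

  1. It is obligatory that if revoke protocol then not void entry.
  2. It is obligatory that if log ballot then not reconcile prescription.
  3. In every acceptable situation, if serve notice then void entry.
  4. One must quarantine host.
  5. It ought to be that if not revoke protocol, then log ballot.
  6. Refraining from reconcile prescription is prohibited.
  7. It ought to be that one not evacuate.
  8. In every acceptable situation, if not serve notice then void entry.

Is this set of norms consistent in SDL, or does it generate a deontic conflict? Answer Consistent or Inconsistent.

Inconsistent

Premises 3 and 8 are O(serve_notice → void_entry) and O(¬serve_notice → void_entry); every ideal world satisfies serve_notice or ¬serve_notice, so in either case void_entry holds — hence O(void_entry).
The contrapositive of premise 1 (O(revoke_protocol → ¬void_entry)) is O(void_entry → ¬revoke_protocol), and O(void_entry) is already established, so O(¬revoke_protocol).
Applying K to premise 5 (O(¬revoke_protocol → log_ballot)) and O(¬revoke_protocol) yields O(log_ballot).
With premise 2, O(log_ballot → ¬reconcile_prescription), the K-axiom yields O(¬reconcile_prescription).
Yet premise 6 is F(¬reconcile_prescription), i.e. O(reconcile_prescription).
We now have both O(¬reconcile_prescription) and O(reconcile_prescription) — reconcile_prescription is simultaneously obligatory and forbidden, violating the D-axiom.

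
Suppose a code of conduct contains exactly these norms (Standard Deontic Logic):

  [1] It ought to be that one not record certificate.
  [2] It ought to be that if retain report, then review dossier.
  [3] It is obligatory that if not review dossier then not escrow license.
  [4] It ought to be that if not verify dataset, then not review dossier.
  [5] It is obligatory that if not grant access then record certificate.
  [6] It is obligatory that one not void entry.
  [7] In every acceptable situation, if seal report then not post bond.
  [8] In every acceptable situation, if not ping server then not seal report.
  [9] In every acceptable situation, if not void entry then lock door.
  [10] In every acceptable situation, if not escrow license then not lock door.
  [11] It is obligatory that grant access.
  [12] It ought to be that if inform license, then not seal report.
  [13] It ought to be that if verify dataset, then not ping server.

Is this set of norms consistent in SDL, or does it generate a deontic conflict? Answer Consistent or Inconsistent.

Premise 5 is O(¬grant_access → record_certificate), but O(¬grant_access) is not derivable from the premises, so it does not yield O(record_certificate).
So O(record_certificate) is not derivable, and the apparent clash with O(¬record_certificate) does not arise.
A world satisfying every obligation exists (e.g. escrow_license=true, grant_access=true, inform_license=false, lock_door=true, ping_server=false, post_bond=false, record_certificate=false, retain_report=false, review_dossier=true, seal_report=false, verify_dataset=true, void_entry=false); no atom is both obligatory and forbidden, so the set is consistent.

Consistent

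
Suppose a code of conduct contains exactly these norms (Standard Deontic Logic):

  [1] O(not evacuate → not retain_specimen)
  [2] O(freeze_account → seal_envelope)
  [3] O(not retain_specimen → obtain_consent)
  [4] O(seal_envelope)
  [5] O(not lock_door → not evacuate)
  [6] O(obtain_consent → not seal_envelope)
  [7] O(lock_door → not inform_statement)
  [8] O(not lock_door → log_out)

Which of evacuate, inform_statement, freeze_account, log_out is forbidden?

inform_statement

Premise 4 states O(seal_envelope) outright.
The contrapositive of premise 6 (O(obtain_consent → not seal_envelope)) is O(seal_envelope → not obtain_consent), and O(seal_envelope) is already established, so O(not obtain_consent).
Premise 3 is O(not retain_specimen → obtain_consent); contrapositively O(not obtain_consent → retain_specimen). Since O(not obtain_consent) holds, K gives O(retain_specimen).
Premise 1, O(not evacuate → not retain_specimen), contraposes to O(retain_specimen → evacuate); with O(retain_specimen) we get O(evacuate).
Premise 5, O(not lock_door → not evacuate), contraposes to O(evacuate → lock_door); with O(evacuate) we get O(lock_door).
With premise 7, O(lock_door → not inform_statement), the K-axiom yields O(not inform_statement).
So O(not inform_statement) holds, i.e. inform_statement is forbidden. None of the other listed options is forbidden under the premises.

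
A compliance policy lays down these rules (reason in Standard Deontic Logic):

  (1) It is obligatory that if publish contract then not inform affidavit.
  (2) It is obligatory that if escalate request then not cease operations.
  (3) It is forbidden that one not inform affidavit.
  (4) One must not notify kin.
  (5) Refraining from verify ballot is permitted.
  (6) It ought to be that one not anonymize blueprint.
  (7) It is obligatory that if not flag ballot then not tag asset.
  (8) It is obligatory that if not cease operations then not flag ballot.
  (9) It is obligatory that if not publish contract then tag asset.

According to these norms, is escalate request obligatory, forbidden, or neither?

Premise 3 is F(¬inform_affidavit), i.e. O(inform_affidavit).
The contrapositive of premise 1 (O(publish_contract → ¬inform_affidavit)) is O(inform_affidavit → ¬publish_contract), and O(inform_affidavit) is already established, so O(¬publish_contract).
Premise 9 is O(¬publish_contract → tag_asset); since O(¬publish_contract), deontic closure gives O(tag_asset).
The contrapositive of premise 7 (O(¬flag_ballot → ¬tag_asset)) is O(tag_asset → flag_ballot), and O(tag_asset) is already established, so O(flag_ballot).
The contrapositive of premise 8 (O(¬cease_operations → ¬flag_ballot)) is O(flag_ballot → cease_operations), and O(flag_ballot) is already established, so O(cease_operations).
Premise 2, O(escalate_request → ¬cease_operations), contraposes to O(cease_operations → ¬escalate_request); with O(cease_operations) we get O(¬escalate_request).
Premises 4, 5, 6 do not contribute to this derivation.
Thus O(¬escalate_request), which is F(escalate_request): escalate_request is forbidden.

Forbidden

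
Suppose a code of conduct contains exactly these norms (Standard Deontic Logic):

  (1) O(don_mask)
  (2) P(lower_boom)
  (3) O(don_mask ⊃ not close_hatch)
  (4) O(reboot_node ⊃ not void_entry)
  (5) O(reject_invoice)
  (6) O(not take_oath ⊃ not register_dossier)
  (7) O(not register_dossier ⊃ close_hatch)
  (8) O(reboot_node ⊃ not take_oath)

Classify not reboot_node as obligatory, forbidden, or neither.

Obligatory

Premise 1 states O(don_mask) outright.
Applying K to premise 3 (O(don_mask ⊃ not close_hatch)) and O(don_mask) yields O(not close_hatch).
The contrapositive of premise 7 (O(not register_dossier ⊃ close_hatch)) is O(not close_hatch ⊃ register_dossier), and O(not close_hatch) is already established, so O(register_dossier).
Premise 6, O(not take_oath ⊃ not register_dossier), contraposes to O(register_dossier ⊃ take_oath); with O(register_dossier) we get O(take_oath).
Premise 8 is O(reboot_node ⊃ not take_oath); contrapositively O(take_oath ⊃ not reboot_node). Since O(take_oath) holds, K gives O(not reboot_node).
Premises 2, 4, 5 do not contribute to this derivation.
Hence not reboot_node is obligatory.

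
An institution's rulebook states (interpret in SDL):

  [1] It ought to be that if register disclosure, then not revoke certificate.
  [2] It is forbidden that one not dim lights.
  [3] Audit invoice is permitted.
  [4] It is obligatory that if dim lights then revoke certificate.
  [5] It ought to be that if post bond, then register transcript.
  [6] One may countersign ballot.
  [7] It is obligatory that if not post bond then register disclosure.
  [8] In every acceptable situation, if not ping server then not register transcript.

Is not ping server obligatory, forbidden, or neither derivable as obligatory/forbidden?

Premise 2, F(¬dim_lights), is equivalent to O(dim_lights).
Premise 4 is O(dim_lights → revoke_certificate); since O(dim_lights), deontic closure gives O(revoke_certificate).
Premise 1, O(register_disclosure → ¬revoke_certificate), contraposes to O(revoke_certificate → ¬register_disclosure); with O(revoke_certificate) we get O(¬register_disclosure).
The contrapositive of premise 7 (O(¬post_bond → register_disclosure)) is O(¬register_disclosure → post_bond), and O(¬register_disclosure) is already established, so O(post_bond).
Applying K to premise 5 (O(post_bond → register_transcript)) and O(post_bond) yields O(register_transcript).
Premise 8, O(¬ping_server → ¬register_transcript), contraposes to O(register_transcript → ping_server); with O(register_transcript) we get O(ping_server).
Premises 3, 6 do not contribute to this derivation.
Thus O(ping_server), which is F(¬ping_server): ¬ping_server is forbidden.

Forbidden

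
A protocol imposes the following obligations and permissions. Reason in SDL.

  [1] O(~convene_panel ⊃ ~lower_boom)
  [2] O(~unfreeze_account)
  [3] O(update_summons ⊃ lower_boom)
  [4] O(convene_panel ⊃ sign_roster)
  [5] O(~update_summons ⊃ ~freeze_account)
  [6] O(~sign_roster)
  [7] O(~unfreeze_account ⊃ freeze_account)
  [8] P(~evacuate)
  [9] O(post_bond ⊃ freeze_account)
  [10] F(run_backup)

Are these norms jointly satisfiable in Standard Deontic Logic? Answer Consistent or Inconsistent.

Premise 2 gives O(~unfreeze_account).
Premise 7 is O(~unfreeze_account ⊃ freeze_account); since O(~unfreeze_account), deontic closure gives O(freeze_account).
Premise 5 is O(~update_summons ⊃ ~freeze_account); contrapositively O(freeze_account ⊃ update_summons). Since O(freeze_account) holds, K gives O(update_summons).
Premise 3 is O(update_summons ⊃ lower_boom); since O(update_summons), deontic closure gives O(lower_boom).
Premise 1 is O(~convene_panel ⊃ ~lower_boom); contrapositively O(lower_boom ⊃ convene_panel). Since O(lower_boom) holds, K gives O(convene_panel).
Applying K to premise 4 (O(convene_panel ⊃ sign_roster)) and O(convene_panel) yields O(sign_roster).
But premise 6 directly asserts O(~sign_roster).
We now have both O(sign_roster) and O(~sign_roster) — sign_roster is simultaneously obligatory and forbidden, violating the D-axiom.

Inconsistent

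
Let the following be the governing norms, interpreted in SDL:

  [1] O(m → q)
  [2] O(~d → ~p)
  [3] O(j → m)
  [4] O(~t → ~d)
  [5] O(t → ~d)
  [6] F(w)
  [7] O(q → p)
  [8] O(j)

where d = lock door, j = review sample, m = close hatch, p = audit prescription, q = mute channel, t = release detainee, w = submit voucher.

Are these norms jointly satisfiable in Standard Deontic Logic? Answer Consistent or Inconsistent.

Inconsistent

Premises 4 and 5 are O(~t → ~d) and O(t → ~d); every ideal world satisfies ~t or t, so in either case ~d holds — hence O(~d).
Applying K to premise 2 (O(~d → ~p)) and O(~d) yields O(~p).
Premise 7 is O(q → p); contrapositively O(~p → ~q). Since O(~p) holds, K gives O(~q).
Premise 1, O(m → q), contraposes to O(~q → ~m); with O(~q) we get O(~m).
Premise 3, O(j → m), contraposes to O(~m → ~j); with O(~m) we get O(~j).
But premise 8 directly asserts O(j).
We now have both O(~j) and O(j) — j is simultaneously obligatory and forbidden, violating the D-axiom.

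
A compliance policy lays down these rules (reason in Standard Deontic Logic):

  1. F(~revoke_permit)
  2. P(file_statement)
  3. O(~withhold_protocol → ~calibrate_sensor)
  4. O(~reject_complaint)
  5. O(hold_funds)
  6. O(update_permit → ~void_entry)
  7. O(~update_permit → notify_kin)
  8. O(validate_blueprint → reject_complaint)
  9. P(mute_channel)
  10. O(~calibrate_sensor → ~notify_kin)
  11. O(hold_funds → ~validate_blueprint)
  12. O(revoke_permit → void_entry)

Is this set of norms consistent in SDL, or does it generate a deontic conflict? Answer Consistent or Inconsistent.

Consistent

Premise 8 is O(validate_blueprint → reject_complaint), but O(validate_blueprint) is not derivable from the premises, so it does not yield O(reject_complaint).
So O(reject_complaint) is not derivable, and the apparent clash with O(~reject_complaint) does not arise.
A world satisfying every obligation exists (e.g. calibrate_sensor=true, file_statement=false, hold_funds=true, mute_channel=false, notify_kin=true, reject_complaint=false, revoke_permit=true, update_permit=false, validate_blueprint=false, void_entry=true, withhold_protocol=true); no atom is both obligatory and forbidden, so the set is consistent.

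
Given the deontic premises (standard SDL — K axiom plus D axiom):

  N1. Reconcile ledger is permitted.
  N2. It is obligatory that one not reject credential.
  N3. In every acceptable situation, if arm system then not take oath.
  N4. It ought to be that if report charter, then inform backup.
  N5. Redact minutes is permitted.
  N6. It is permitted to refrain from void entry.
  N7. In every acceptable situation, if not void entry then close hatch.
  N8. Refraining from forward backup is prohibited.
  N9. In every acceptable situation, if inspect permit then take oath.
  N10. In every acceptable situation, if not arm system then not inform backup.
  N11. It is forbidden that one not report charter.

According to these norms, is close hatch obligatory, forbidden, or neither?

Premise 7 is O(¬void_entry → close_hatch), but O(¬void_entry) is not derivable from the premises (the permission P(¬void_entry) asserts only ¬O(void_entry), not O(¬void_entry)), so it does not yield O(close_hatch).
No premise or chain of K-axiom applications forces O(close_hatch), and none forces O(¬close_hatch). So close_hatch is neither obligatory nor forbidden under these norms.

Neither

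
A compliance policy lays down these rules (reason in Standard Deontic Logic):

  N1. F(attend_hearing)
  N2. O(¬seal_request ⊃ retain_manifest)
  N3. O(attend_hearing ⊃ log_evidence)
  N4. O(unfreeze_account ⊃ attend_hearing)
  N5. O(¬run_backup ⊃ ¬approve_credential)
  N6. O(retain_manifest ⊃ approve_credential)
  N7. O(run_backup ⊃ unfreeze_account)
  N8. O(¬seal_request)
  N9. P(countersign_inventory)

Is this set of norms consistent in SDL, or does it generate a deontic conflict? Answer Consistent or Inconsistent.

Inconsistent

F(attend_hearing) at premise 1 means O(¬attend_hearing).
Premise 4, O(unfreeze_account ⊃ attend_hearing), contraposes to O(¬attend_hearing ⊃ ¬unfreeze_account); with O(¬attend_hearing) we get O(¬unfreeze_account).
The contrapositive of premise 7 (O(run_backup ⊃ unfreeze_account)) is O(¬unfreeze_account ⊃ ¬run_backup), and O(¬unfreeze_account) is already established, so O(¬run_backup).
Applying K to premise 5 (O(¬run_backup ⊃ ¬approve_credential)) and O(¬run_backup) yields O(¬approve_credential).
Premise 6, O(retain_manifest ⊃ approve_credential), contraposes to O(¬approve_credential ⊃ ¬retain_manifest); with O(¬approve_credential) we get O(¬retain_manifest).
The contrapositive of premise 2 (O(¬seal_request ⊃ retain_manifest)) is O(¬retain_manifest ⊃ seal_request), and O(¬retain_manifest) is already established, so O(seal_request).
But premise 8 directly asserts O(¬seal_request).
We now have both O(seal_request) and O(¬seal_request) — seal_request is simultaneously obligatory and forbidden, violating the D-axiom.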